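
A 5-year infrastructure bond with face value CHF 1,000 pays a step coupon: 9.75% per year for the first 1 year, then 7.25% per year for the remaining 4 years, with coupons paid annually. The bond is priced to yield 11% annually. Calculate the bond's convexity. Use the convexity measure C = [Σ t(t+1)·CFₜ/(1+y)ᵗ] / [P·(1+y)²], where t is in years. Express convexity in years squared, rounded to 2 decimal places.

19.48

With y = 0.11:
  t   CF        PV=CF/(1+0.11)^t    t·PV        t(t+1)·PV
  1        97.50        87.8378        87.8378         175.6757
  2        72.50        58.8426       117.6853         353.0558
  3        72.50        53.0114       159.0341         636.1365
  4        72.50        47.7580       191.0320         955.1599
  5     1,072.50       636.4765     3,182.3827      19,094.2965
  Σ                    883.9264     3,737.9719      21,214.3243
P = 883.9264.
Convexity = Σ t(t+1)·PV / [P·(1+y)²] = 21,214.3243 / (883.9264 × 1.232100) = 19.47902.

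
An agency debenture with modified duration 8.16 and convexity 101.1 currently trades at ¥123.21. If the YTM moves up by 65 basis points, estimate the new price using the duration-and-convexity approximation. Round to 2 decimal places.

Duration effect: -D_mod·Δy = -8.16 × (+0.0065) = -0.053040
Convexity effect: ½·C·(Δy)² = 0.5 × 101.1 × (0.0065)² = +0.0021357375
ΔP/P ≈ -0.053040 + 0.0021357375 = -0.0509042625
New price ≈ 123.21 × (1 - 0.0509042625) = 116.938085817375.

¥116.94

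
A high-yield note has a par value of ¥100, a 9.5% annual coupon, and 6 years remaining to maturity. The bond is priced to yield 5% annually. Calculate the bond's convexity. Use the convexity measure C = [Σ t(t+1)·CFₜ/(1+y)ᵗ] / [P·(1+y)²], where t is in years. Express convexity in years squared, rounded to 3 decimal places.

With y = 0.05:
  t   CF        PV=CF/(1+0.05)^t    t·PV        t(t+1)·PV
  1         9.50         9.0476         9.0476          18.0952
  2         9.50         8.6168        17.2336          51.7007
  3         9.50         8.2065        24.6194          98.4775
  4         9.50         7.8157        31.2627         156.3135
  5         9.50         7.4435        37.2175         223.3050
  6       109.50        81.7106       490.2635       3,431.8446
  Σ                    122.8406       609.6443       3,979.7364
P = 122.8406.
Convexity = Σ t(t+1)·PV / [P·(1+y)²] = 3,979.7364 / (122.8406 × 1.102500) = 29.38554.

29.386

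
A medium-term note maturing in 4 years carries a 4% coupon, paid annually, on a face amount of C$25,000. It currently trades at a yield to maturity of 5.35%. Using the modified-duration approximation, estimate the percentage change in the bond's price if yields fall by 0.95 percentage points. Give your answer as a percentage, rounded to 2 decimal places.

Periodic yield y = 0.0535. Modified duration first:
  t   CF        PV=CF/(1+0.0535)^t    t·PV
  1     1,000.00       949.2169       949.2169
  2     1,000.00       901.0127     1,802.0254
  3     1,000.00       855.2565     2,565.7695
  4    26,000.00    21,107.4218    84,429.6871
  Σ                 23,812.9079    89,746.6989
P = 23,812.9079; D_Mac = 3.76883 yrs; D_mod = 3.76883/(1+0.0535) = 3.57743 yrs.
ΔP/P ≈ -D_mod · Δy = -3.57743 × (-0.0095) = +0.033986 = +3.3986%.

+3.40%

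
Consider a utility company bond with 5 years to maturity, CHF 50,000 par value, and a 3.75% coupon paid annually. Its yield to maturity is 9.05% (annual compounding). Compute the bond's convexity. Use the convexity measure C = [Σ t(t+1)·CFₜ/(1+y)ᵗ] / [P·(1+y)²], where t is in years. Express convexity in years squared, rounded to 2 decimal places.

22.57

With y = 0.0905:
  t   CF        PV=CF/(1+0.0905)^t    t·PV        t(t+1)·PV
  1     1,875.00     1,719.3948     1,719.3948       3,438.7895
  2     1,875.00     1,576.7031     3,153.4063       9,460.2188
  3     1,875.00     1,445.8534     4,337.5602      17,350.2409
  4     1,875.00     1,325.8628     5,303.4513      26,517.2564
  5    51,875.00    33,637.9685   168,189.8427   1,009,139.0564
  Σ                 39,705.7827   182,703.6553   1,065,905.5621
P = 39,705.7827.
Convexity = Σ t(t+1)·PV / [P·(1+y)²] = 1,065,905.5621 / (39,705.7827 × 1.189190) = 22.57427.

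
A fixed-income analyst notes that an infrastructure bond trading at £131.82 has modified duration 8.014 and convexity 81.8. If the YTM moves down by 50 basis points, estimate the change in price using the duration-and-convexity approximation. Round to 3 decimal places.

+£5.417

Duration effect: -D_mod·Δy = -8.014 × (-0.005) = +0.040070
Convexity effect: ½·C·(Δy)² = 0.5 × 81.8 × (-0.005)² = +0.0010225
ΔP/P ≈ +0.040070 + 0.0010225 = +0.0410925
ΔP ≈ 131.82 × (+0.0410925) = +5.41681335.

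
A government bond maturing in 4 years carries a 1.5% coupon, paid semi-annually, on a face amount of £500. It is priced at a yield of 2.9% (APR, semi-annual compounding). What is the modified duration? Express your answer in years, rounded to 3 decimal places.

3.838 years

Periodic yield y = 0.0145. First find Macaulay duration:
  t   CF        PV=CF/(1+0.0145)^t    t·PV
  1         3.75         3.6964         3.6964
  2         3.75         3.6436         7.2871
  3         3.75         3.5915        10.7745
  4         3.75         3.5402        14.1606
  5         3.75         3.4896        17.4478
  6         3.75         3.4397        20.6381
  7         3.75         3.3905        23.7337
  8       503.75       448.9507     3,591.6056
  Σ                    473.7421     3,689.3438
P = 473.7421; Macaulay duration = 3,689.3438 / 473.7421 = 7.78766 half-year periods = 3.89383 years.
Modified duration = D_Mac / (1 + y) = 3.89383 / 1.0145 = 3.83818 years.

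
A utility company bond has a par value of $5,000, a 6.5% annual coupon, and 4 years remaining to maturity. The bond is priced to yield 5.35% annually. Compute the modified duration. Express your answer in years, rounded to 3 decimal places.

3.470 years

Periodic yield y = 0.0535. First find Macaulay duration:
  t   CF        PV=CF/(1+0.0535)^t    t·PV
  1       325.00       308.4955       308.4955
  2       325.00       292.8291       585.6583
  3       325.00       277.9584       833.8751
  4     5,325.00     4,322.9623    17,291.8494
  Σ                  5,202.2453    19,019.8782
P = 5,202.2453; Macaulay duration = 19,019.8782 / 5,202.2453 = 3.65609 years.
Modified duration = D_Mac / (1 + y) = 3.65609 / 1.0535 = 3.47042 years.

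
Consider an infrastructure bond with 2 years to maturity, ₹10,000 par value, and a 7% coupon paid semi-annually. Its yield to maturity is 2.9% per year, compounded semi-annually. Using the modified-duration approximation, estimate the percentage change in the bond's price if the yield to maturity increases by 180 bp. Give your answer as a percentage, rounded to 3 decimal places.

Periodic yield y = 0.0145. Modified duration first:
  t   CF        PV=CF/(1+0.0145)^t    t·PV
  1       350.00       344.9975       344.9975
  2       350.00       340.0666       680.1331
  3       350.00       335.2061     1,005.6182
  4    10,350.00     9,770.8455    39,083.3818
  Σ                 10,791.1156    41,114.1308
P = 10,791.1156; D_Mac = 3.81000 half-year periods = 1.90500 yrs; D_mod = 1.90500/(1+0.0145) = 1.87777 yrs.
ΔP/P ≈ -D_mod · Δy = -1.87777 × (+0.018) = -0.033800 = -3.3800%.

-3.380%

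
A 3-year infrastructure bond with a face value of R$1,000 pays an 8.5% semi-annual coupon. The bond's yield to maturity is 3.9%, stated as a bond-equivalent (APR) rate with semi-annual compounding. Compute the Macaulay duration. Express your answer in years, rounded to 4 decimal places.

Periodic yield y = 0.0195. Discount each cash flow and weight by its period:
  t   CF        PV=CF/(1+0.0195)^t    t·PV
  1        42.50        41.6871        41.6871
  2        42.50        40.8898        81.7795
  3        42.50        40.1077       120.3230
  4        42.50        39.3405       157.3620
  5        42.50        38.5880       192.9402
  6     1,042.50       928.4375     5,570.6251
  Σ                  1,129.0506     6,164.7170
Price P = Σ PV = 1,129.0506.
Macaulay duration = Σ(t·PV) / P = 6,164.7170 / 1,129.0506 = 5.46009 half-year periods.
In years: 5.46009 / 2 = 2.73004 years.

2.7300 years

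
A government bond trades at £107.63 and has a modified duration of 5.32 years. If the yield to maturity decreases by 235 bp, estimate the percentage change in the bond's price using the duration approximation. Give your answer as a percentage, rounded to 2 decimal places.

Duration approximation: ΔP/P ≈ -D_mod · Δy = -5.32 × (-0.0235) = +0.125020.
As a percentage: +12.5020%.

+12.50%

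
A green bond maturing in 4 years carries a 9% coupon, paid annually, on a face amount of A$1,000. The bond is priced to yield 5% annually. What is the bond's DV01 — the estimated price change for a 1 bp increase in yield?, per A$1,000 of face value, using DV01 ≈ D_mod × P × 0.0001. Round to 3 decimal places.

A$0.388

Periodic yield y = 0.05.
  t   CF        PV=CF/(1+0.05)^t    t·PV
  1        90.00        85.7143        85.7143
  2        90.00        81.6327       163.2653
  3        90.00        77.7454       233.2362
  4     1,090.00       896.7457     3,586.9828
  Σ                  1,141.8380     4,069.1985
P = 1,141.8380; D_Mac = 3.56373 yrs; D_mod = 3.39403 yrs.
DV01 ≈ 3.39403 × 1,141.8380 × 0.0001 = 0.387543.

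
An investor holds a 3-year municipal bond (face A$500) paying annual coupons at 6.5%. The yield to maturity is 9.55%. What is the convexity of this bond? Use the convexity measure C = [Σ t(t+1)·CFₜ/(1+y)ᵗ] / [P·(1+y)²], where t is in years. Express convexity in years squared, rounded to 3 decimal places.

With y = 0.0955:
  t   CF        PV=CF/(1+0.0955)^t    t·PV        t(t+1)·PV
  1        32.50        29.6668        29.6668          59.3336
  2        32.50        27.0806        54.1612         162.4837
  3       532.50       405.0256     1,215.0768       4,860.3071
  Σ                    461.7730     1,298.9048       5,082.1245
P = 461.7730.
Convexity = Σ t(t+1)·PV / [P·(1+y)²] = 5,082.1245 / (461.7730 × 1.200120) = 9.17048.

9.170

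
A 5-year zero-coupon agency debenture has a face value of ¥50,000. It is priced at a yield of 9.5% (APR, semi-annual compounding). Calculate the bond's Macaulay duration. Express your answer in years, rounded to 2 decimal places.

A zero-coupon bond has a single cash flow at maturity, so its Macaulay duration equals its maturity: 5 years.
(Equivalently: 10 semi-annual periods ÷ 2 = 5 years.)

5.00 years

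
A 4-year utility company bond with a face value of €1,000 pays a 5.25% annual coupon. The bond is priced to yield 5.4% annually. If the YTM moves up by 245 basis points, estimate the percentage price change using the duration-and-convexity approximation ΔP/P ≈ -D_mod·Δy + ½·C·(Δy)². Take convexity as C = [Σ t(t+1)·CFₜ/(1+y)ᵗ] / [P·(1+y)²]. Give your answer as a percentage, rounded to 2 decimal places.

With y = 0.054:
  t   CF        PV=CF/(1+0.054)^t    t·PV        t(t+1)·PV
  1        52.50        49.8102        49.8102          99.6205
  2        52.50        47.2583        94.5166         283.5498
  3        52.50        44.8371       134.5113         538.0451
  4     1,052.50       852.8245     3,411.2979      17,056.4897
  Σ                    994.7301     3,690.1361      17,977.7051
P = 994.7301; D_Mac = 3.70969 yrs; D_mod = 3.51963 yrs; C = 16.26851.
Duration effect: -3.51963 × (+0.0245) = -0.086231
Convexity effect: 0.5 × 16.26851 × (0.0245)² = +0.0048826
ΔP/P ≈ -0.086231 + 0.0048826 = -0.081348 = -8.1348%.

-8.13%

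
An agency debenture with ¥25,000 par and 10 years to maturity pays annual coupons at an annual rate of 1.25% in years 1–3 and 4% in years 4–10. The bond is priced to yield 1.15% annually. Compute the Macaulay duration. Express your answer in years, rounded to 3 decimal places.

Periodic yield y = 0.0115. Discount each cash flow and weight by its year:
  t   CF        PV=CF/(1+0.0115)^t    t·PV
  1       312.50       308.9471       308.9471
  2       312.50       305.4346       610.8692
  3       312.50       301.9620       905.8861
  4     1,000.00       955.2927     3,821.1707
  5     1,000.00       944.4317     4,722.1586
  6     1,000.00       933.6942     5,602.1654
  7     1,000.00       923.0788     6,461.5518
  8     1,000.00       912.5841     7,300.6729
  9     1,000.00       902.2087     8,119.8784
  10   26,000.00    23,190.7331   231,907.3306
  Σ                 29,678.3671   269,760.6309
Price P = Σ PV = 29,678.3671.
Macaulay duration = Σ(t·PV) / P = 269,760.6309 / 29,678.3671 = 9.08947 years.

9.089 years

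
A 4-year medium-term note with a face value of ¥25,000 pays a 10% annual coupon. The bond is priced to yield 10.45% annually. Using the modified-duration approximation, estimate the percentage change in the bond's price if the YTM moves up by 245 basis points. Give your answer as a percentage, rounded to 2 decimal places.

-7.73%

Periodic yield y = 0.1045. Modified duration first:
  t   CF        PV=CF/(1+0.1045)^t    t·PV
  1     2,500.00     2,263.4676     2,263.4676
  2     2,500.00     2,049.3143     4,098.6286
  3     2,500.00     1,855.4226     5,566.2679
  4    27,500.00    18,478.6318    73,914.5274
  Σ                 24,646.8364    85,842.8915
P = 24,646.8364; D_Mac = 3.48292 yrs; D_mod = 3.48292/(1+0.1045) = 3.15339 yrs.
ΔP/P ≈ -D_mod · Δy = -3.15339 × (+0.0245) = -0.077258 = -7.7258%.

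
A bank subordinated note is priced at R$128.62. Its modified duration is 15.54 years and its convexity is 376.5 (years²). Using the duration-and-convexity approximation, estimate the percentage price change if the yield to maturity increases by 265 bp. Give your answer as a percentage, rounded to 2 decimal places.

Duration effect: -D_mod·Δy = -15.54 × (+0.0265) = -0.411810
Convexity effect: ½·C·(Δy)² = 0.5 × 376.5 × (0.0265)² = +0.1321985625
ΔP/P ≈ -0.411810 + 0.1321985625 = -0.2796114375
= -27.96114375%.

-27.96%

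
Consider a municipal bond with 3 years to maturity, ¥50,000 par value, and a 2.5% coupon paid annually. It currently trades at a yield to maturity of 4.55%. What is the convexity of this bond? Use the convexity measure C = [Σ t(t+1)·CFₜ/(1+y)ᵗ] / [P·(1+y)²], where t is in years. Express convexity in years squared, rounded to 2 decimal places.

10.61

With y = 0.0455:
  t   CF        PV=CF/(1+0.0455)^t    t·PV        t(t+1)·PV
  1     1,250.00     1,195.6002     1,195.6002       2,391.2004
  2     1,250.00     1,143.5679     2,287.1357       6,861.4071
  3    51,250.00    44,845.7982   134,537.3946     538,149.5783
  Σ                 47,184.9662   138,020.1305     547,402.1858
P = 47,184.9662.
Convexity = Σ t(t+1)·PV / [P·(1+y)²] = 547,402.1858 / (47,184.9662 × 1.093070) = 10.61341.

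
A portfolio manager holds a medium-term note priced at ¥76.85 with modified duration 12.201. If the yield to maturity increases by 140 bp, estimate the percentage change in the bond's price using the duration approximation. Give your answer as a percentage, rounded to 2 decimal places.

Duration approximation: ΔP/P ≈ -D_mod · Δy = -12.201 × (+0.014) = -0.170814.
As a percentage: -17.0814%.

-17.08%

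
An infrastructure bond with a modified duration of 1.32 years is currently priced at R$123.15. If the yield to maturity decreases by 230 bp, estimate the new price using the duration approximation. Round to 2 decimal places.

Duration approximation: ΔP/P ≈ -D_mod · Δy = -1.32 × (-0.023) = +0.030360.
New price ≈ 123.15 × (1 + 0.030360) = 126.888834.

R$126.89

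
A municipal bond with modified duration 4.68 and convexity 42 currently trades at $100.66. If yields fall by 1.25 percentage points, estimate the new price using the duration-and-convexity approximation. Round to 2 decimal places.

$106.88

Duration effect: -D_mod·Δy = -4.68 × (-0.0125) = +0.058500
Convexity effect: ½·C·(Δy)² = 0.5 × 42 × (-0.0125)² = +0.00328125
ΔP/P ≈ +0.058500 + 0.00328125 = +0.06178125
New price ≈ 100.66 × (1 + 0.06178125) = 106.878900625.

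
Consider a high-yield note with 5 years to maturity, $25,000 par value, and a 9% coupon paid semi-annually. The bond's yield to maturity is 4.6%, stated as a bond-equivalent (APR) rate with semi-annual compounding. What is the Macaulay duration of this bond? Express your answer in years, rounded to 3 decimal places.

Periodic yield y = 0.023. Discount each cash flow and weight by its period:
  t   CF        PV=CF/(1+0.023)^t    t·PV
  1     1,125.00     1,099.7067     1,099.7067
  2     1,125.00     1,074.9822     2,149.9643
  3     1,125.00     1,050.8134     3,152.4403
  4     1,125.00     1,027.1881     4,108.7525
  5     1,125.00     1,004.0940     5,020.4698
  6     1,125.00       981.5190     5,889.1141
  7     1,125.00       959.4516     6,716.1614
  8     1,125.00       937.8804     7,503.0431
  9     1,125.00       916.7941     8,251.1471
  10   26,125.00    20,811.3360   208,113.3605
  Σ                 29,863.7656   252,004.1599
Price P = Σ PV = 29,863.7656.
Macaulay duration = Σ(t·PV) / P = 252,004.1599 / 29,863.7656 = 8.43846 half-year periods.
In years: 8.43846 / 2 = 4.21923 years.

4.219 years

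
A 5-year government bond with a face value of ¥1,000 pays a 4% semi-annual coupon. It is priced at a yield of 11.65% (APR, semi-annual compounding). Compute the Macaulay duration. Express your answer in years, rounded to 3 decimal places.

4.486 years

Periodic yield y = 0.05825. Discount each cash flow and weight by its period:
  t   CF        PV=CF/(1+0.05825)^t    t·PV
  1        20.00        18.8991        18.8991
  2        20.00        17.8588        35.7177
  3        20.00        16.8758        50.6275
  4        20.00        15.9469        63.7877
  5        20.00        15.0691        75.3457
  6        20.00        14.2397        85.4381
  7        20.00        13.4559        94.1911
  8        20.00        12.7152       101.7217
  9        20.00        12.0153       108.1379
  10    1,020.00       579.0518     5,790.5178
  Σ                    716.1278     6,424.3844
Price P = Σ PV = 716.1278.
Macaulay duration = Σ(t·PV) / P = 6,424.3844 / 716.1278 = 8.97100 half-year periods.
In years: 8.97100 / 2 = 4.48550 years.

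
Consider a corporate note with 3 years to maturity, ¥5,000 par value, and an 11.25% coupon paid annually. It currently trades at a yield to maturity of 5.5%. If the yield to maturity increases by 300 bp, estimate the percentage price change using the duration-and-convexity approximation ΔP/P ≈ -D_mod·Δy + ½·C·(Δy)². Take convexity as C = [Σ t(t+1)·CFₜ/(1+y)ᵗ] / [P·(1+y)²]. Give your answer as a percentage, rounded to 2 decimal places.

With y = 0.055:
  t   CF        PV=CF/(1+0.055)^t    t·PV        t(t+1)·PV
  1       562.50       533.1754       533.1754       1,066.3507
  2       562.50       505.3795     1,010.7590       3,032.2769
  3     5,562.50     4,737.1010    14,211.3030      56,845.2121
  Σ                  5,775.6558    15,755.2373      60,943.8397
P = 5,775.6558; D_Mac = 2.72787 yrs; D_mod = 2.58566 yrs; C = 9.48033.
Duration effect: -2.58566 × (+0.03) = -0.077570
Convexity effect: 0.5 × 9.48033 × (0.03)² = +0.0042661
ΔP/P ≈ -0.077570 + 0.0042661 = -0.073304 = -7.3304%.

-7.33%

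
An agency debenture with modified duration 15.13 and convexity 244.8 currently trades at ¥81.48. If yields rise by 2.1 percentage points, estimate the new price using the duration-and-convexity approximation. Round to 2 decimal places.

¥59.99

Duration effect: -D_mod·Δy = -15.13 × (+0.021) = -0.317730
Convexity effect: ½·C·(Δy)² = 0.5 × 244.8 × (0.021)² = +0.0539784
ΔP/P ≈ -0.317730 + 0.0539784 = -0.2637516
New price ≈ 81.48 × (1 - 0.2637516) = 59.989519632.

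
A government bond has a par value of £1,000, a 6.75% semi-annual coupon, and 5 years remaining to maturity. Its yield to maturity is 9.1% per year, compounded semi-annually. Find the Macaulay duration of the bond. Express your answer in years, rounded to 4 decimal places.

Periodic yield y = 0.0455. Discount each cash flow and weight by its period:
  t   CF        PV=CF/(1+0.0455)^t    t·PV
  1        33.75        32.2812        32.2812
  2        33.75        30.8763        61.7527
  3        33.75        29.5326        88.5978
  4        33.75        28.2473       112.9894
  5        33.75        27.0180       135.0901
  6        33.75        25.8422       155.0532
  7        33.75        24.7176       173.0229
  8        33.75        23.6419       189.1348
  9        33.75        22.6130       203.5167
  10    1,033.75       662.4836     6,624.8363
  Σ                    907.2537     7,776.2750
Price P = Σ PV = 907.2537.
Macaulay duration = Σ(t·PV) / P = 7,776.2750 / 907.2537 = 8.57122 half-year periods.
In years: 8.57122 / 2 = 4.28561 years.

4.2856 years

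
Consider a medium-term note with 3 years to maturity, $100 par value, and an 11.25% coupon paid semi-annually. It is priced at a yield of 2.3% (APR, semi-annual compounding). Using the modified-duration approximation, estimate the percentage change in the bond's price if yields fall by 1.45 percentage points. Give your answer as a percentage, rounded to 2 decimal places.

+3.83%

Periodic yield y = 0.0115. Modified duration first:
  t   CF        PV=CF/(1+0.0115)^t    t·PV
  1        5.625         5.5610         5.5610
  2        5.625         5.4978        10.9956
  3        5.625         5.4353        16.3060
  4        5.625         5.3735        21.4941
  5        5.625         5.3124        26.5621
  6      105.625        98.6215       591.7287
  Σ                    125.8016       672.6476
P = 125.8016; D_Mac = 5.34689 half-year periods = 2.67345 yrs; D_mod = 2.67345/(1+0.0115) = 2.64305 yrs.
ΔP/P ≈ -D_mod · Δy = -2.64305 × (-0.0145) = +0.038324 = +3.8324%.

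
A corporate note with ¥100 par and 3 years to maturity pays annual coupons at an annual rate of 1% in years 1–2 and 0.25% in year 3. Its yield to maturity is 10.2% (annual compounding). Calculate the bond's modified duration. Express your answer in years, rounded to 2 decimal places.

2.69 years

Periodic yield y = 0.102. First find Macaulay duration:
  t   CF        PV=CF/(1+0.102)^t    t·PV
  1         1.00         0.9074         0.9074
  2         1.00         0.8234         1.6469
  3       100.25        74.9100       224.7299
  Σ                     76.6409       227.2842
P = 76.6409; Macaulay duration = 227.2842 / 76.6409 = 2.96558 years.
Modified duration = D_Mac / (1 + y) = 2.96558 / 1.102 = 2.69108 years.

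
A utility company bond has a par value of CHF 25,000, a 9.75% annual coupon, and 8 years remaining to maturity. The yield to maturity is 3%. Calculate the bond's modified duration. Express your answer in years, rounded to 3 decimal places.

Periodic yield y = 0.03. First find Macaulay duration:
  t   CF        PV=CF/(1+0.03)^t    t·PV
  1     2,437.50     2,366.5049     2,366.5049
  2     2,437.50     2,297.5775     4,595.1551
  3     2,437.50     2,230.6578     6,691.9734
  4     2,437.50     2,165.6872     8,662.7487
  5     2,437.50     2,102.6089    10,513.0446
  6     2,437.50     2,041.3679    12,248.2073
  7     2,437.50     1,981.9106    13,873.3739
  8    27,437.50    21,659.4159   173,275.3269
  Σ                 36,845.7306   232,226.3347
P = 36,845.7306; Macaulay duration = 232,226.3347 / 36,845.7306 = 6.30267 years.
Modified duration = D_Mac / (1 + y) = 6.30267 / 1.03 = 6.11909 years.

6.119 years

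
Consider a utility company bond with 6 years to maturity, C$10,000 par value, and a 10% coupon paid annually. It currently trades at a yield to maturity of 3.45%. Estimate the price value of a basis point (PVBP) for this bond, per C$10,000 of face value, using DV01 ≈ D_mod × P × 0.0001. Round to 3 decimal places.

C$6.487

Periodic yield y = 0.0345.
  t   CF        PV=CF/(1+0.0345)^t    t·PV
  1     1,000.00       966.6506       966.6506
  2     1,000.00       934.4133     1,868.8266
  3     1,000.00       903.2511     2,709.7534
  4     1,000.00       873.1282     3,492.5128
  5     1,000.00       844.0099     4,220.0493
  6    11,000.00     8,974.4887    53,846.9322
  Σ                 13,495.9418    67,104.7249
P = 13,495.9418; D_Mac = 4.97222 yrs; D_mod = 4.80639 yrs.
DV01 ≈ 4.80639 × 13,495.9418 × 0.0001 = 6.486682.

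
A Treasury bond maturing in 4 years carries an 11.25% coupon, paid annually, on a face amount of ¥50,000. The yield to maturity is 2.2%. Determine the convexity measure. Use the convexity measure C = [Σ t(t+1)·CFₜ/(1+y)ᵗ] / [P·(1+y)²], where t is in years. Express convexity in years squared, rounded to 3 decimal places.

With y = 0.022:
  t   CF        PV=CF/(1+0.022)^t    t·PV        t(t+1)·PV
  1     5,625.00     5,503.9139     5,503.9139      11,007.8278
  2     5,625.00     5,385.4343    10,770.8687      32,312.6060
  3     5,625.00     5,269.5052    15,808.5157      63,234.0627
  4    55,625.00    50,987.8196   203,951.2785   1,019,756.3925
  Σ                 67,146.6731   236,034.5768   1,126,310.8891
P = 67,146.6731.
Convexity = Σ t(t+1)·PV / [P·(1+y)²] = 1,126,310.8891 / (67,146.6731 × 1.044484) = 16.05950.

16.059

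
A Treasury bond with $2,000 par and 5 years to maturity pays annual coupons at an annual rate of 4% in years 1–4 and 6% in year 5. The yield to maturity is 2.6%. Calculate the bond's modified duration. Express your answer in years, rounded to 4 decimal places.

4.5310 years

Periodic yield y = 0.026. First find Macaulay duration:
  t   CF        PV=CF/(1+0.026)^t    t·PV
  1        80.00        77.9727        77.9727
  2        80.00        75.9968       151.9936
  3        80.00        74.0709       222.2128
  4        80.00        72.1939       288.7756
  5     2,120.00     1,864.6574     9,323.2872
  Σ                  2,164.8918    10,064.2419
P = 2,164.8918; Macaulay duration = 10,064.2419 / 2,164.8918 = 4.64884 years.
Modified duration = D_Mac / (1 + y) = 4.64884 / 1.026 = 4.53104 years.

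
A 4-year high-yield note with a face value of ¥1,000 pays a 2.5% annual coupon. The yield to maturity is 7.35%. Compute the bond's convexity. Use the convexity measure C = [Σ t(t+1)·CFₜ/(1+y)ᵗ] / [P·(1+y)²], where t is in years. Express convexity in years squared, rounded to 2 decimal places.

With y = 0.0735:
  t   CF        PV=CF/(1+0.0735)^t    t·PV        t(t+1)·PV
  1        25.00        23.2883        23.2883          46.5766
  2        25.00        21.6938        43.3876         130.1629
  3        25.00        20.2085        60.6255         242.5019
  4     1,025.00       771.8194     3,087.2775      15,436.3873
  Σ                    837.0100     3,214.5789      15,855.6287
P = 837.0100.
Convexity = Σ t(t+1)·PV / [P·(1+y)²] = 15,855.6287 / (837.0100 × 1.152402) = 16.43799.

16.44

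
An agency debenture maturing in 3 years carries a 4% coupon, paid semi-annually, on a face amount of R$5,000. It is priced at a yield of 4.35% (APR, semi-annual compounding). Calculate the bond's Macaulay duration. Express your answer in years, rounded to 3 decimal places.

Periodic yield y = 0.02175. Discount each cash flow and weight by its period:
  t   CF        PV=CF/(1+0.02175)^t    t·PV
  1       100.00        97.8713        97.8713
  2       100.00        95.7879       191.5758
  3       100.00        93.7489       281.2466
  4       100.00        91.7532       367.0130
  5       100.00        89.8001       449.0004
  6     5,100.00     4,482.3142    26,893.8853
  Σ                  4,951.2756    28,280.5924
Price P = Σ PV = 4,951.2756.
Macaulay duration = Σ(t·PV) / P = 28,280.5924 / 4,951.2756 = 5.71178 half-year periods.
In years: 5.71178 / 2 = 2.85589 years.

2.856 years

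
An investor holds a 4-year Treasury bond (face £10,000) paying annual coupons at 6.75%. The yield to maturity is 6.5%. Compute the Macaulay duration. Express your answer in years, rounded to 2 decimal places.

Periodic yield y = 0.065. Discount each cash flow and weight by its year:
  t   CF        PV=CF/(1+0.065)^t    t·PV
  1       675.00       633.8028       633.8028
  2       675.00       595.1200     1,190.2400
  3       675.00       558.7981     1,676.3944
  4    10,675.00     8,297.9240    33,191.6960
  Σ                 10,085.6450    36,692.1332
Price P = Σ PV = 10,085.6450.
Macaulay duration = Σ(t·PV) / P = 36,692.1332 / 10,085.6450 = 3.63806 years.

3.64 years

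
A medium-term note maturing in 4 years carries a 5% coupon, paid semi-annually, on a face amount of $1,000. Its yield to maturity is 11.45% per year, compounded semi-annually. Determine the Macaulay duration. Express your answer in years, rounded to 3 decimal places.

Periodic yield y = 0.05725. Discount each cash flow and weight by its period:
  t   CF        PV=CF/(1+0.05725)^t    t·PV
  1        25.00        23.6463        23.6463
  2        25.00        22.3658        44.7316
  3        25.00        21.1547        63.4641
  4        25.00        20.0092        80.0367
  5        25.00        18.9257        94.6284
  6        25.00        17.9009       107.4051
  7        25.00        16.9315       118.5207
  8     1,025.00       656.6022     5,252.8174
  Σ                    797.5362     5,785.2503
Price P = Σ PV = 797.5362.
Macaulay duration = Σ(t·PV) / P = 5,785.2503 / 797.5362 = 7.25390 half-year periods.
In years: 7.25390 / 2 = 3.62695 years.

3.627 years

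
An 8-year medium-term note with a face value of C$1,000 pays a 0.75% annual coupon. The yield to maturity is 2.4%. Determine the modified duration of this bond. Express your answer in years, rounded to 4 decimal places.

7.5956 years

Periodic yield y = 0.024. First find Macaulay duration:
  t   CF        PV=CF/(1+0.024)^t    t·PV
  1         7.50         7.3242         7.3242
  2         7.50         7.1526        14.3051
  3         7.50         6.9849        20.9548
  4         7.50         6.8212        27.2848
  5         7.50         6.6613        33.3067
  6         7.50         6.5052        39.0313
  7         7.50         6.3527        44.4692
  8     1,007.50       833.3845     6,667.0757
  Σ                    881.1867     6,853.7519
P = 881.1867; Macaulay duration = 6,853.7519 / 881.1867 = 7.77787 years.
Modified duration = D_Mac / (1 + y) = 7.77787 / 1.024 = 7.59557 years.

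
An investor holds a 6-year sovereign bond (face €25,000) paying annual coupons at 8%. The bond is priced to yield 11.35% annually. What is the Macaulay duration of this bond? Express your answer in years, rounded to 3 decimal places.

4.904 years

Periodic yield y = 0.1135. Discount each cash flow and weight by its year:
  t   CF        PV=CF/(1+0.1135)^t    t·PV
  1     2,000.00     1,796.1383     1,796.1383
  2     2,000.00     1,613.0564     3,226.1128
  3     2,000.00     1,448.6362     4,345.9086
  4     2,000.00     1,300.9755     5,203.9019
  5     2,000.00     1,168.3659     5,841.8297
  6    27,000.00    14,165.1910    84,991.1462
  Σ                 21,492.3634   105,405.0375
Price P = Σ PV = 21,492.3634.
Macaulay duration = Σ(t·PV) / P = 105,405.0375 / 21,492.3634 = 4.90430 years.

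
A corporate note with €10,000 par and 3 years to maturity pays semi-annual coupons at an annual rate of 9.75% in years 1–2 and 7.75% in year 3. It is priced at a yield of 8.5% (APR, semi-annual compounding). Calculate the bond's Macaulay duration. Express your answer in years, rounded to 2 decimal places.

Periodic yield y = 0.0425. Discount each cash flow and weight by its period:
  t   CF        PV=CF/(1+0.0425)^t    t·PV
  1       487.50       467.6259       467.6259
  2       487.50       448.5620       897.1240
  3       487.50       430.2753     1,290.8259
  4       487.50       412.7341     1,650.9365
  5       387.50       314.6961     1,573.4806
  6    10,387.50     8,091.9773    48,551.8637
  Σ                 10,165.8707    54,431.8566
Price P = Σ PV = 10,165.8707.
Macaulay duration = Σ(t·PV) / P = 54,431.8566 / 10,165.8707 = 5.35437 half-year periods.
In years: 5.35437 / 2 = 2.67719 years.

2.68 years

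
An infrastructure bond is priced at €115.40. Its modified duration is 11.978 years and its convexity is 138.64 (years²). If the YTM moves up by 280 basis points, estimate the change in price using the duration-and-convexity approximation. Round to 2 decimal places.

-€32.43

Duration effect: -D_mod·Δy = -11.978 × (+0.028) = -0.335384
Convexity effect: ½·C·(Δy)² = 0.5 × 138.64 × (0.028)² = +0.05434688
ΔP/P ≈ -0.335384 + 0.05434688 = -0.28103712
ΔP ≈ 115.40 × (-0.28103712) = -32.431683648.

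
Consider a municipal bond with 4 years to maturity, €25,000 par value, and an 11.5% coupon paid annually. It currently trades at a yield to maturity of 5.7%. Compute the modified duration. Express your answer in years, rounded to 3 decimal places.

3.289 years

Periodic yield y = 0.057. First find Macaulay duration:
  t   CF        PV=CF/(1+0.057)^t    t·PV
  1     2,875.00     2,719.9622     2,719.9622
  2     2,875.00     2,573.2849     5,146.5698
  3     2,875.00     2,434.5174     7,303.5523
  4    27,875.00    22,331.3474    89,325.3894
  Σ                 30,059.1118   104,495.4737
P = 30,059.1118; Macaulay duration = 104,495.4737 / 30,059.1118 = 3.47633 years.
Modified duration = D_Mac / (1 + y) = 3.47633 / 1.057 = 3.28887 years.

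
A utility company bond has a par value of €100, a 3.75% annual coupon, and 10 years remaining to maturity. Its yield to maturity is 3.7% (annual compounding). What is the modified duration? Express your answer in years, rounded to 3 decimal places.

Periodic yield y = 0.037. First find Macaulay duration:
  t   CF        PV=CF/(1+0.037)^t    t·PV
  1         3.75         3.6162         3.6162
  2         3.75         3.4872         6.9744
  3         3.75         3.3628        10.0883
  4         3.75         3.2428        12.9711
  5         3.75         3.1271        15.6353
  6         3.75         3.0155        18.0930
  7         3.75         2.9079        20.3553
  8         3.75         2.8041        22.4332
  9         3.75         2.7041        24.3369
  10      103.75        72.1441       721.4405
  Σ                    100.4117       855.9442
P = 100.4117; Macaulay duration = 855.9442 / 100.4117 = 8.52435 years.
Modified duration = D_Mac / (1 + y) = 8.52435 / 1.037 = 8.22020 years.

8.220 years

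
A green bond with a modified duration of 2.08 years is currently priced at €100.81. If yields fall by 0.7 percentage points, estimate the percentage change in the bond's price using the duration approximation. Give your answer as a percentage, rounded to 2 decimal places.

+1.46%

Duration approximation: ΔP/P ≈ -D_mod · Δy = -2.08 × (-0.007) = +0.014560.
As a percentage: +1.4560%.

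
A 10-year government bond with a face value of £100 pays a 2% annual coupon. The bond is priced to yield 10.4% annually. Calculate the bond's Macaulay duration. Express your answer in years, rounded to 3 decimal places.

8.699 years

Periodic yield y = 0.104. Discount each cash flow and weight by its year:
  t   CF        PV=CF/(1+0.104)^t    t·PV
  1         2.00         1.8116         1.8116
  2         2.00         1.6409         3.2819
  3         2.00         1.4864         4.4591
  4         2.00         1.3463         5.3853
  5         2.00         1.2195         6.0975
  6         2.00         1.1046         6.6278
  7         2.00         1.0006         7.0040
  8         2.00         0.9063         7.2505
  9         2.00         0.8209         7.3884
  10      102.00        37.9236       379.2359
  Σ                     49.2608       428.5420
Price P = Σ PV = 49.2608.
Macaulay duration = Σ(t·PV) / P = 428.5420 / 49.2608 = 8.69946 years.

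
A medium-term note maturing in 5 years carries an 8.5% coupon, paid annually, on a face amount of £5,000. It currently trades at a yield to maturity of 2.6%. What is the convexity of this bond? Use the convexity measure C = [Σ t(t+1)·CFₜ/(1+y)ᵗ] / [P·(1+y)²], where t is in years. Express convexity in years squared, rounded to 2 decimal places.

With y = 0.026:
  t   CF        PV=CF/(1+0.026)^t    t·PV        t(t+1)·PV
  1       425.00       414.2300       414.2300         828.4600
  2       425.00       403.7330       807.4659       2,422.3978
  3       425.00       393.5019     1,180.5057       4,722.0230
  4       425.00       383.5301     1,534.1205       7,670.6026
  5     5,425.00     4,771.5880    23,857.9401     143,147.6403
  Σ                  6,366.5830    27,794.2623     158,791.1237
P = 6,366.5830.
Convexity = Σ t(t+1)·PV / [P·(1+y)²] = 158,791.1237 / (6,366.5830 × 1.052676) = 23.69327.

23.69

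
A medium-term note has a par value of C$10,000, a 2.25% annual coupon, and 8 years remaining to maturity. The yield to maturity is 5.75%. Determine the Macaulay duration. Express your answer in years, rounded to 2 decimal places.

Periodic yield y = 0.0575. Discount each cash flow and weight by its year:
  t   CF        PV=CF/(1+0.0575)^t    t·PV
  1       225.00       212.7660       212.7660
  2       225.00       201.1971       402.3942
  3       225.00       190.2573       570.7720
  4       225.00       179.9124       719.6495
  5       225.00       170.1299       850.6495
  6       225.00       160.8793       965.2760
  7       225.00       152.1318     1,064.9223
  8    10,225.00     6,537.6296    52,301.0364
  Σ                  7,804.9033    57,087.4659
Price P = Σ PV = 7,804.9033.
Macaulay duration = Σ(t·PV) / P = 57,087.4659 / 7,804.9033 = 7.31431 years.

7.31 years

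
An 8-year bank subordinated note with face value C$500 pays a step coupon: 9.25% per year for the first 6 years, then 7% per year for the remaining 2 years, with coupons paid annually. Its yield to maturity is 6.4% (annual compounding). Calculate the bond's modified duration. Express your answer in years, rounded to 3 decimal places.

5.757 years

Periodic yield y = 0.064. First find Macaulay duration:
  t   CF        PV=CF/(1+0.064)^t    t·PV
  1        46.25        43.4680        43.4680
  2        46.25        40.8534        81.7069
  3        46.25        38.3961       115.1882
  4        46.25        36.0865       144.3462
  5        46.25        33.9159       169.5796
  6        46.25        31.8759       191.2552
  7        35.00        22.6713       158.6992
  8       535.00       325.7022     2,605.6180
  Σ                    572.9694     3,509.8612
P = 572.9694; Macaulay duration = 3,509.8612 / 572.9694 = 6.12574 years.
Modified duration = D_Mac / (1 + y) = 6.12574 / 1.064 = 5.75727 years.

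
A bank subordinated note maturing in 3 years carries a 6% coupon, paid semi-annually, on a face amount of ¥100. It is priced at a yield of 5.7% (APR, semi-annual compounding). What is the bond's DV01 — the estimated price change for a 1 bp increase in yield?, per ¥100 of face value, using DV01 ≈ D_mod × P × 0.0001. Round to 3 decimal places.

¥0.027

Periodic yield y = 0.0285.
  t   CF        PV=CF/(1+0.0285)^t    t·PV
  1         3.00         2.9169         2.9169
  2         3.00         2.8360         5.6721
  3         3.00         2.7575         8.2724
  4         3.00         2.6810        10.7242
  5         3.00         2.6068        13.0338
  6       103.00        87.0185       522.1108
  Σ                    100.8166       562.7301
P = 100.8166; D_Mac = 5.58172 half-year periods = 2.79086 yrs; D_mod = 2.71352 yrs.
DV01 ≈ 2.71352 × 100.8166 × 0.0001 = 0.027357.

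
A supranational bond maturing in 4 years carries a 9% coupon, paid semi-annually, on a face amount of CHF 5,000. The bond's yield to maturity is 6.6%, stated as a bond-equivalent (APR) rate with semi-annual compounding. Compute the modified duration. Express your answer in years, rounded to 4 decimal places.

Periodic yield y = 0.033. First find Macaulay duration:
  t   CF        PV=CF/(1+0.033)^t    t·PV
  1       225.00       217.8122       217.8122
  2       225.00       210.8540       421.7080
  3       225.00       204.1181       612.3544
  4       225.00       197.5974       790.3896
  5       225.00       191.2850       956.4250
  6       225.00       185.1742     1,111.0455
  7       225.00       179.2587     1,254.8110
  8     5,225.00     4,029.8021    32,238.4171
  Σ                  5,415.9018    37,602.9627
P = 5,415.9018; Macaulay duration = 37,602.9627 / 5,415.9018 = 6.94307 half-year periods = 3.47153 years.
Modified duration = D_Mac / (1 + y) = 3.47153 / 1.033 = 3.36063 years.

3.3606 years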